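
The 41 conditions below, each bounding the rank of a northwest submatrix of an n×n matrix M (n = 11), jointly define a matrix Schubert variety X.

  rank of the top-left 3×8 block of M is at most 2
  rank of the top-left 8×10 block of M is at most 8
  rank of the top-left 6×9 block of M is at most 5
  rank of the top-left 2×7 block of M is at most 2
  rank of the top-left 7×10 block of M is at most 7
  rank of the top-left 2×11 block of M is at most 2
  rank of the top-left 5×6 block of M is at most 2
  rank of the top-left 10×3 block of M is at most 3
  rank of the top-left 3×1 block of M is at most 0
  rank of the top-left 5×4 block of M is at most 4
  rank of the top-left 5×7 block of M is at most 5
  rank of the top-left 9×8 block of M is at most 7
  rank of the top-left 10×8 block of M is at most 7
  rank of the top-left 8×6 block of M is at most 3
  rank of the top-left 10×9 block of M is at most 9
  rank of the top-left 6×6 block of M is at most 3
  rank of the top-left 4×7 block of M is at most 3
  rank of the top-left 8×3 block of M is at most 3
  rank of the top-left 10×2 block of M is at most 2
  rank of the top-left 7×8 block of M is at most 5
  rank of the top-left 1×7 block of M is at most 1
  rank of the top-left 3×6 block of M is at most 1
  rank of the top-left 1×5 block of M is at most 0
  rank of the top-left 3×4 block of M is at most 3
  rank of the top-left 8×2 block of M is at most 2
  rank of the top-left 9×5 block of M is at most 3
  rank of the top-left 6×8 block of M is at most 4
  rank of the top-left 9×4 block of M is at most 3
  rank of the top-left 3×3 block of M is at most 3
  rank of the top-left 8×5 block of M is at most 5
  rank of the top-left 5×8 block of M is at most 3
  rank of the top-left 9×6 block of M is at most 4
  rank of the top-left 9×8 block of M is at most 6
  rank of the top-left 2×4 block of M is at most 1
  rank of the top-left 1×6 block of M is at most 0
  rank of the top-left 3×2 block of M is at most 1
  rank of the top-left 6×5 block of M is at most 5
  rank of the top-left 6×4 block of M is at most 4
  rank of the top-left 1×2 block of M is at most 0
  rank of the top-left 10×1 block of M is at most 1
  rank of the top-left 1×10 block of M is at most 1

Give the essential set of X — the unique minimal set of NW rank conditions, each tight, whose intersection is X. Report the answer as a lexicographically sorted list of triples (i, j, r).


Rank table r_w(11×11) implied by the 41 constraints:

  0 | 0 | 0 | 0 | 0 | 0 | 1 | 1 | 1 | 1 | 1
  0 | 1 | 1 | 1 | 1 | 1 | 2 | 2 | 2 | 2 | 2
  0 | 1 | 1 | 1 | 1 | 1 | 2 | 2 | 3 | 3 | 3
  1 | 2 | 2 | 2 | 2 | 2 | 3 | 3 | 4 | 4 | 4
  1 | 2 | 2 | 2 | 2 | 2 | 3 | 3 | 4 | 5 | 5
  1 | 2 | 3 | 3 | 3 | 3 | 4 | 4 | 5 | 6 | 6
  1 | 2 | 3 | 3 | 3 | 3 | 4 | 5 | 6 | 7 | 7
  1 | 2 | 3 | 3 | 3 | 3 | 4 | 5 | 6 | 7 | 8
  1 | 2 | 3 | 3 | 3 | 4 | 5 | 6 | 7 | 8 | 9
  1 | 2 | 3 | 4 | 4 | 5 | 6 | 7 | 8 | 9 | 10
  1 | 2 | 3 | 4 | 5 | 6 | 7 | 8 | 9 | 10 | 11

hence w(1..11) = (7, 2, 9, 1, 10, 3, 8, 11, 6, 4, 5).

Rothe diagram D(w) (26 cells), 8 SE-corners (essential conditions):

[(1, 6, 0), (3, 1, 0), (3, 6, 1), (3, 8, 2), (5, 6, 2), (5, 8, 3), (8, 6, 3), (9, 5, 3)]


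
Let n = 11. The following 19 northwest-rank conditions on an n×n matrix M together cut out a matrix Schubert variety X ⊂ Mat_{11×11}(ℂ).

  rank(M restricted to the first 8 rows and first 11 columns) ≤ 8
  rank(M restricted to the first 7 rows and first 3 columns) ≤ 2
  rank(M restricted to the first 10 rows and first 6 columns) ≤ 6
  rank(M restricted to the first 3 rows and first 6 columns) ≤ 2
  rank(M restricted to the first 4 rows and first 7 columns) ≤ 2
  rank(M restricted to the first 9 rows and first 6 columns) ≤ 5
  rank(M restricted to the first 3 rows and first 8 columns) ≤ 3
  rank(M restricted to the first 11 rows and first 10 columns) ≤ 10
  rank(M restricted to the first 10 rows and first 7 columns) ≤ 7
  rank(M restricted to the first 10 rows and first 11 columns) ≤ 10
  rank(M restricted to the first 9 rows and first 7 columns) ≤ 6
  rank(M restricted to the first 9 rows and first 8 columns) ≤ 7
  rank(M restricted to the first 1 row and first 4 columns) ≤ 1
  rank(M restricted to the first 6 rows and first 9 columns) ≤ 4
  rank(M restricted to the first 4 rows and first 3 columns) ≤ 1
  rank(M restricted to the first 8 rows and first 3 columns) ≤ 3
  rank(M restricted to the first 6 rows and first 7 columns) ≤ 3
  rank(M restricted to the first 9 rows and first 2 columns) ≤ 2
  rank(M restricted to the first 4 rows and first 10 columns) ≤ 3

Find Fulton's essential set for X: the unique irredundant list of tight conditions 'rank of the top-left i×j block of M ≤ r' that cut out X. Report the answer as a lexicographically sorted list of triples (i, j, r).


Reconstructing r_w from the 19 given conditions:

  row 1: 1 1 1 1 1 1 1 1 1 1 1
  row 2: 1 1 1 2 2 2 2 2 2 2 2
  row 3: 1 1 1 2 2 2 2 3 3 3 3
  row 4: 1 1 1 2 2 2 2 3 3 3 4
  row 5: 1 2 2 3 3 3 3 4 4 4 5
  row 6: 1 2 2 3 3 3 3 4 4 5 6
  row 7: 1 2 2 3 4 4 4 5 5 6 7
  row 8: 1 2 3 4 5 5 5 6 6 7 8
  row 9: 1 2 3 4 5 5 6 7 7 8 9
  row 10: 1 2 3 4 5 6 7 8 8 9 10
  row 11: 1 2 3 4 5 6 7 8 9 10 11

hence w(1..11) = (1, 4, 8, 11, 2, 10, 5, 3, 7, 6, 9).

D(w) has 21 cells with 7 SE-corners; essential set:

[(4, 3, 1), (4, 7, 2), (4, 10, 3), (6, 7, 3), (6, 9, 4), (7, 3, 2), (9, 6, 5)]


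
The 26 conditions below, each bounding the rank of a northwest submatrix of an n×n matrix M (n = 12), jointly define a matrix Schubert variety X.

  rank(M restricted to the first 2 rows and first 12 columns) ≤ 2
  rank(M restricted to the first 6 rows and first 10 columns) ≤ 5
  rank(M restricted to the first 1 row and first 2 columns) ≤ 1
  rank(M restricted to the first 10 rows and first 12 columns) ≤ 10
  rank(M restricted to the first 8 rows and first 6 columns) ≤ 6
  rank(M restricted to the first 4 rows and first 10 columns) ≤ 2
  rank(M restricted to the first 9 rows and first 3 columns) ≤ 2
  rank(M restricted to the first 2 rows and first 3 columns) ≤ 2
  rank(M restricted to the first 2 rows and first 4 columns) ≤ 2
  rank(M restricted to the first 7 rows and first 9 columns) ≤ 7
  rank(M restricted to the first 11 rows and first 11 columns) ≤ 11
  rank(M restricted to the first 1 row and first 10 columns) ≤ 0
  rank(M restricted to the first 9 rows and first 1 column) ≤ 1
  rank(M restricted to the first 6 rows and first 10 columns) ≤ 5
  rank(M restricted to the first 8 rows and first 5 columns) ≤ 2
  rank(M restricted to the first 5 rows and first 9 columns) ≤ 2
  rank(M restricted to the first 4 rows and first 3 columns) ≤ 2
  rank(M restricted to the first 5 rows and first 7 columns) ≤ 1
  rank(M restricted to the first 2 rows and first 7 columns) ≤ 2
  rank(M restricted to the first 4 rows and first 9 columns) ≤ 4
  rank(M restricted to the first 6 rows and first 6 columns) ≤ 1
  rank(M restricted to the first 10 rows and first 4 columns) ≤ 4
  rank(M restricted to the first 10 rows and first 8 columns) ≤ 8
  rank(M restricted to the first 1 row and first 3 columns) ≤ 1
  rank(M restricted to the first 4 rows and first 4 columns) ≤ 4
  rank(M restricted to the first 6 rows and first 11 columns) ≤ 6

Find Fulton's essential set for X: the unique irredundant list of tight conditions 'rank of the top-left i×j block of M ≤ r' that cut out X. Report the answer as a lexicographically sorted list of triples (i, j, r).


The tightest implied rank at each (i,j), from the 26 conditions:

  0, 0, 0, 0, 0, 0, 0, 0, 0, 0, 1, 1
  1, 1, 1, 1, 1, 1, 1, 1, 1, 1, 2, 2
  1, 1, 1, 1, 1, 1, 1, 2, 2, 2, 3, 3
  1, 1, 1, 1, 1, 1, 1, 2, 2, 2, 3, 4
  1, 1, 1, 1, 1, 1, 1, 2, 2, 3, 4, 5
  1, 1, 1, 1, 1, 1, 2, 3, 3, 4, 5, 6
  1, 2, 2, 2, 2, 2, 3, 4, 4, 5, 6, 7
  1, 2, 2, 2, 2, 3, 4, 5, 5, 6, 7, 8
  1, 2, 2, 3, 3, 4, 5, 6, 6, 7, 8, 9
  1, 2, 3, 4, 4, 5, 6, 7, 7, 8, 9, 10
  1, 2, 3, 4, 5, 6, 7, 8, 8, 9, 10, 11
  1, 2, 3, 4, 5, 6, 7, 8, 9, 10, 11, 12

hence w(1..12) = (11, 1, 8, 12, 10, 7, 2, 6, 4, 3, 5, 9).

Fulton essential set (7 of the 40 Rothe cells):

[(1, 10, 0), (4, 10, 2), (5, 7, 1), (5, 9, 2), (6, 6, 1), (8, 5, 2), (9, 3, 2)]


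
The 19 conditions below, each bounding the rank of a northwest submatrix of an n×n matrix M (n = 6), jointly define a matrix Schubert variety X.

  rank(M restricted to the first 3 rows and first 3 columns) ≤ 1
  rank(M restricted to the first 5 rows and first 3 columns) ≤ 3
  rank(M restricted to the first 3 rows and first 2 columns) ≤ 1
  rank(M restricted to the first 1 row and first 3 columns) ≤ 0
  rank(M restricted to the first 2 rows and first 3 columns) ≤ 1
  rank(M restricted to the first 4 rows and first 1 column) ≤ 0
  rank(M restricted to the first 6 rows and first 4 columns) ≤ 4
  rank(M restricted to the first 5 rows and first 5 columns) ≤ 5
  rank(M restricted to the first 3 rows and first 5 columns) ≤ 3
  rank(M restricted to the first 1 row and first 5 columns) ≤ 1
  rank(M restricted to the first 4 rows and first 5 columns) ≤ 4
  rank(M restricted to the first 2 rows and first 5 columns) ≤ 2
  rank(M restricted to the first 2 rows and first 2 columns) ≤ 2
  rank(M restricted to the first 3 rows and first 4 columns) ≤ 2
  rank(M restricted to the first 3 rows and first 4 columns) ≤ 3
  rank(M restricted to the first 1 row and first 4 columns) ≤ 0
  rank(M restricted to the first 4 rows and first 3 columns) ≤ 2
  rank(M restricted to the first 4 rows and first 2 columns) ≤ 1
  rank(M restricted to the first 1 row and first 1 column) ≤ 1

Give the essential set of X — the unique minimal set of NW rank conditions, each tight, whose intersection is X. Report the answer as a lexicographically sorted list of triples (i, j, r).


Reconstructing r_w from the 19 given conditions:

  R[1]: 0  0  0  0  1  1
  R[2]: 0  1  1  1  2  2
  R[3]: 0  1  1  2  3  3
  R[4]: 0  1  2  3  4  4
  R[5]: 1  2  3  4  5  5
  R[6]: 1  2  3  4  5  6

second differences of R give the permutation w = (5, 2, 4, 3, 1, 6).

|D(w)|=8, |Ess(w)|=3:

[(1, 4, 0), (3, 3, 1), (4, 1, 0)]


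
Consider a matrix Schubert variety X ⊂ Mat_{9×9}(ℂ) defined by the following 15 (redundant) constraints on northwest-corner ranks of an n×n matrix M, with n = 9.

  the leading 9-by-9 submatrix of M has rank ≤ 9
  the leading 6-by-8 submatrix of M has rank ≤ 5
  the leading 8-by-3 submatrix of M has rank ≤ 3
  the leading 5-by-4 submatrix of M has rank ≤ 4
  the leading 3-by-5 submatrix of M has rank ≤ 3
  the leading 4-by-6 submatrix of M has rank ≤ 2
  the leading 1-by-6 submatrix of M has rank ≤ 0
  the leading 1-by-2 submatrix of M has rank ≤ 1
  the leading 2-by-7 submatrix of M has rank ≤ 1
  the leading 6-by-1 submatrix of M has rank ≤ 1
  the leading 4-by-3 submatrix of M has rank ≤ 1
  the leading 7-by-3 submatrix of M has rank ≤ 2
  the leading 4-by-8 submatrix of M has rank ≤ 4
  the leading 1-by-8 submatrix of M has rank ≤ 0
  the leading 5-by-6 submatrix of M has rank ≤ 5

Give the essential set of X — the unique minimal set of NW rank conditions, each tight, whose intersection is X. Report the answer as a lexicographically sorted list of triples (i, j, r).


The tightest implied rank at each (i,j), from the 15 conditions:

  0 | 0 | 0 | 0 | 0 | 0 | 0 | 0 | 1
  1 | 1 | 1 | 1 | 1 | 1 | 1 | 1 | 2
  1 | 1 | 1 | 2 | 2 | 2 | 2 | 2 | 3
  1 | 1 | 1 | 2 | 2 | 2 | 3 | 3 | 4
  1 | 2 | 2 | 3 | 3 | 3 | 4 | 4 | 5
  1 | 2 | 2 | 3 | 4 | 4 | 5 | 5 | 6
  1 | 2 | 2 | 3 | 4 | 5 | 6 | 6 | 7
  1 | 2 | 3 | 4 | 5 | 6 | 7 | 7 | 8
  1 | 2 | 3 | 4 | 5 | 6 | 7 | 8 | 9

second differences of R give the permutation w = (9, 1, 4, 7, 2, 5, 6, 3, 8).

D(w) has 16 cells with 4 SE-corners; essential set:

[(1, 8, 0), (4, 3, 1), (4, 6, 2), (7, 3, 2)]


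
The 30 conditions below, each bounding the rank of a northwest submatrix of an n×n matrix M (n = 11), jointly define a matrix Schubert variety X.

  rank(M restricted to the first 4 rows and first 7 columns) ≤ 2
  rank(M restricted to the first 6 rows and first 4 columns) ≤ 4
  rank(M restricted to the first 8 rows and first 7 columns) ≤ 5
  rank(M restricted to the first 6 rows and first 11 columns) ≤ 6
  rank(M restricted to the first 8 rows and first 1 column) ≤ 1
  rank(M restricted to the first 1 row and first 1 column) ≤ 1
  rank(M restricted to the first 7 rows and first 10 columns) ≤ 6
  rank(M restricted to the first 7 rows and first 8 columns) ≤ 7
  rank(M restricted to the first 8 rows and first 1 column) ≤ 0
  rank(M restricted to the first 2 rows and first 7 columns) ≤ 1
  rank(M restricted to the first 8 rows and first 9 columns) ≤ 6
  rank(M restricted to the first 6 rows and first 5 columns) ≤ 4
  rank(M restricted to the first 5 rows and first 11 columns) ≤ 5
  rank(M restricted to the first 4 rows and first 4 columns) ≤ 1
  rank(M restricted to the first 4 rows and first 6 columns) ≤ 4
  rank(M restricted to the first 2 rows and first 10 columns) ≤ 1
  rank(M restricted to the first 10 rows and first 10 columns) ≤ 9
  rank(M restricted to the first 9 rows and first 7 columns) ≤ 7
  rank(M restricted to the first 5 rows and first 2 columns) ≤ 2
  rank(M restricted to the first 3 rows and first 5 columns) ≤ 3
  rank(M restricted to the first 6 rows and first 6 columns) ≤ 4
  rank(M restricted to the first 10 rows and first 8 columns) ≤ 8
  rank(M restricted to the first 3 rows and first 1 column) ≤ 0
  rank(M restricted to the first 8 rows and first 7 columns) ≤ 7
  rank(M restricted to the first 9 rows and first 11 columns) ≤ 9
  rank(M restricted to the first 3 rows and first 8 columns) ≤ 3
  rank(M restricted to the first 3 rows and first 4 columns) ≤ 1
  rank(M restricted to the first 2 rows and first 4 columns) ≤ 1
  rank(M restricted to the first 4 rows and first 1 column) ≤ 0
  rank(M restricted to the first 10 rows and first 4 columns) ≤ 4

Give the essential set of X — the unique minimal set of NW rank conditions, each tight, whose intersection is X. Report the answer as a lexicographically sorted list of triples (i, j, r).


Rank table r_w(11×11) implied by the 30 constraints:

  i=1: 0, 1, 1, 1, 1, 1, 1, 1, 1, 1, 1
  i=2: 0, 1, 1, 1, 1, 1, 1, 1, 1, 1, 2
  i=3: 0, 1, 1, 1, 2, 2, 2, 2, 2, 2, 3
  i=4: 0, 1, 1, 1, 2, 2, 2, 3, 3, 3, 4
  i=5: 0, 1, 2, 2, 3, 3, 3, 4, 4, 4, 5
  i=6: 0, 1, 2, 3, 4, 4, 4, 5, 5, 5, 6
  i=7: 0, 1, 2, 3, 4, 5, 5, 6, 6, 6, 7
  i=8: 0, 1, 2, 3, 4, 5, 5, 6, 6, 7, 8
  i=9: 1, 2, 3, 4, 5, 6, 6, 7, 7, 8, 9
  i=10: 1, 2, 3, 4, 5, 6, 7, 8, 8, 9, 10
  i=11: 1, 2, 3, 4, 5, 6, 7, 8, 9, 10, 11

hence w(1..11) = (2, 11, 5, 8, 3, 4, 6, 10, 1, 7, 9).

D(w) has 24 cells with 6 SE-corners; essential set:

[(2, 10, 1), (4, 4, 1), (4, 7, 2), (8, 1, 0), (8, 7, 5), (8, 9, 6)]


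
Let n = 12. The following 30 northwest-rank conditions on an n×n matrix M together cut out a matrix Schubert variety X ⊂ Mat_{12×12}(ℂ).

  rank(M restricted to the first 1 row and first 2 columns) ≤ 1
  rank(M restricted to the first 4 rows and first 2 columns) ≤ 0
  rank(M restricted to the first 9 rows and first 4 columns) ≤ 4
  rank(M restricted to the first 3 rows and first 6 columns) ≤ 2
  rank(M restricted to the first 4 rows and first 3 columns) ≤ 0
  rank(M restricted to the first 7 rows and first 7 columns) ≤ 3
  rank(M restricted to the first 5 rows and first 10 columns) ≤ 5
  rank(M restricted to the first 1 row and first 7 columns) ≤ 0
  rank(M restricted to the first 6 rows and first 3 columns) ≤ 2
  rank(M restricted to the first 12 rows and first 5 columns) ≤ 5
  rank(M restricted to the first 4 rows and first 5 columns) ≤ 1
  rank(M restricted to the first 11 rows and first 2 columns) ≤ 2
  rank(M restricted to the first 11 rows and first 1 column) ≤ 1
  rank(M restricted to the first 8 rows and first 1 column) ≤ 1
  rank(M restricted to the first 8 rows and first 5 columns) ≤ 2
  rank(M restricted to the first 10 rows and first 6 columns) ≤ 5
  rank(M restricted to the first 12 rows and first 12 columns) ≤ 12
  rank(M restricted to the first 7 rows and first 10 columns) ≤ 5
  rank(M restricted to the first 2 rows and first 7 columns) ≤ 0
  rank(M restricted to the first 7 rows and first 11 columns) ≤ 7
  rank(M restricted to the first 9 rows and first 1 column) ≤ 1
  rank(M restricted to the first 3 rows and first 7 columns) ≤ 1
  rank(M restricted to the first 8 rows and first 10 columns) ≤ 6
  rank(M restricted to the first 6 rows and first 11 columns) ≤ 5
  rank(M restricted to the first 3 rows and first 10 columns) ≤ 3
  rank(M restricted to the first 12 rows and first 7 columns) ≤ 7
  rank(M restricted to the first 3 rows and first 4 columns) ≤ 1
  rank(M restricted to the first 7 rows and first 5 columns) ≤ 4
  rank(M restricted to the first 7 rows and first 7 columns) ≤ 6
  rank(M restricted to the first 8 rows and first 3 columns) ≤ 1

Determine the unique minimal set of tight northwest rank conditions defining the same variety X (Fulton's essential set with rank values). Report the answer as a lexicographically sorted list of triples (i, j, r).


Propagating the 30 rank bounds to every northwest block:

  row 1: 0, 0, 0, 0, 0, 0, 0, 1, 1, 1, 1, 1
  row 2: 0, 0, 0, 0, 0, 0, 0, 1, 2, 2, 2, 2
  row 3: 0, 0, 0, 1, 1, 1, 1, 2, 3, 3, 3, 3
  row 4: 0, 0, 0, 1, 1, 2, 2, 3, 4, 4, 4, 4
  row 5: 1, 1, 1, 2, 2, 3, 3, 4, 5, 5, 5, 5
  row 6: 1, 1, 1, 2, 2, 3, 3, 4, 5, 5, 5, 6
  row 7: 1, 1, 1, 2, 2, 3, 3, 4, 5, 5, 6, 7
  row 8: 1, 1, 1, 2, 2, 3, 4, 5, 6, 6, 7, 8
  row 9: 1, 2, 2, 3, 3, 4, 5, 6, 7, 7, 8, 9
  row 10: 1, 2, 3, 4, 4, 5, 6, 7, 8, 8, 9, 10
  row 11: 1, 2, 3, 4, 5, 6, 7, 8, 9, 9, 10, 11
  row 12: 1, 2, 3, 4, 5, 6, 7, 8, 9, 10, 11, 12

the unique w with this rank table is (8, 9, 4, 6, 1, 12, 11, 7, 2, 3, 5, 10).

|D(w)|=35, |Ess(w)|=8:

[(2, 7, 0), (4, 3, 0), (4, 5, 1), (6, 11, 5), (7, 7, 3), (7, 10, 5), (8, 3, 1), (8, 5, 2)]


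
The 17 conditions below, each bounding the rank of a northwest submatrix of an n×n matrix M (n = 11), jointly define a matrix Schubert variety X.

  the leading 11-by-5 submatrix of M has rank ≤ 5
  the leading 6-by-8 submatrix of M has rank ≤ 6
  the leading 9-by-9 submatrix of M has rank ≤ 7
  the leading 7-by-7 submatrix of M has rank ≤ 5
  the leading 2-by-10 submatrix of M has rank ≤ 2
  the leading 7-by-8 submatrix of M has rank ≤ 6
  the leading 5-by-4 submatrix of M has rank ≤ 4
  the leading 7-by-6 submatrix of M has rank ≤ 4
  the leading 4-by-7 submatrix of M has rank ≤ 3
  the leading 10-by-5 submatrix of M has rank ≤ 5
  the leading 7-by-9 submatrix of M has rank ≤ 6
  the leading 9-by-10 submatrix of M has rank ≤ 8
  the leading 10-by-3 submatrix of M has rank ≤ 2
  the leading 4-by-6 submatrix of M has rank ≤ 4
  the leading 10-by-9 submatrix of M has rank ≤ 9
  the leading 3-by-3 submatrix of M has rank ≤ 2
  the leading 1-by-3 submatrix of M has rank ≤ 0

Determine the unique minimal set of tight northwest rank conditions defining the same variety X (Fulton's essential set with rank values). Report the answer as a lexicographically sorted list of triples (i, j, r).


Recovering R(i,j) via the rank-extension bound from the 17 conditions:

  row 1: 0 0 0 1 1 1 1 1 1 1 1
  row 2: 1 1 1 2 2 2 2 2 2 2 2
  row 3: 1 2 2 3 3 3 3 3 3 3 3
  row 4: 1 2 2 3 3 3 3 4 4 4 4
  row 5: 1 2 2 3 4 4 4 5 5 5 5
  row 6: 1 2 2 3 4 4 5 6 6 6 6
  row 7: 1 2 2 3 4 4 5 6 6 7 7
  row 8: 1 2 2 3 4 5 6 7 7 8 8
  row 9: 1 2 2 3 4 5 6 7 7 8 9
  row 10: 1 2 2 3 4 5 6 7 8 9 10
  row 11: 1 2 3 4 5 6 7 8 9 10 11

giving w = (4, 1, 2, 8, 5, 7, 10, 6, 11, 9, 3) via Δ²R.

Rothe diagram D(w) (17 cells), 6 SE-corners (essential conditions):

[(1, 3, 0), (4, 7, 3), (7, 6, 4), (7, 9, 6), (9, 9, 7), (10, 3, 2)]


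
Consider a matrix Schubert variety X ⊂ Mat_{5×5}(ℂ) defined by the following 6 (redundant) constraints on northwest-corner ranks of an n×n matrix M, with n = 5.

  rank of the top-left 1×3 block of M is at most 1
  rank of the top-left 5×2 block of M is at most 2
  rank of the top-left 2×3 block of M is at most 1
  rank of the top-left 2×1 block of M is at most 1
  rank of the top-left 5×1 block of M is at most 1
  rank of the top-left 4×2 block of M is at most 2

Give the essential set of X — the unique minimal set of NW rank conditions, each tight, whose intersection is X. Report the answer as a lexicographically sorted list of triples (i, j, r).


Recovering R(i,j) via the rank-extension bound from the 6 conditions:

  i=1: 1, 1, 1, 1, 1
  i=2: 1, 1, 1, 2, 2
  i=3: 1, 2, 2, 3, 3
  i=4: 1, 2, 3, 4, 4
  i=5: 1, 2, 3, 4, 5

reading off 1-entries of Δ²R: w = (1, 4, 2, 3, 5).

ℓ(w)=2; the 1 essential cell (i,j,r):

[(2, 3, 1)]


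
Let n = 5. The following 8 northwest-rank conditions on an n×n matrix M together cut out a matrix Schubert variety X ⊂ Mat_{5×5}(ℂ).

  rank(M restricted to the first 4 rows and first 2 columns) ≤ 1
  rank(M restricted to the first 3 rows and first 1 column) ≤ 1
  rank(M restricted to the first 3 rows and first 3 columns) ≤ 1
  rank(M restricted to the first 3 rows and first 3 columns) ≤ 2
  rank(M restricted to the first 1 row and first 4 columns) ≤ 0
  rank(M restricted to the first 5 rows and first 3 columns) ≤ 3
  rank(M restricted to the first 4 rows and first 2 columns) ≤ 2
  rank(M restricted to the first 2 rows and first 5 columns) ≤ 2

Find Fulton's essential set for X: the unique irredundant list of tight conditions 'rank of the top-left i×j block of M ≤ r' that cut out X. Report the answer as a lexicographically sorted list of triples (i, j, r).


The tightest implied rank at each (i,j), from the 8 conditions:

  i=1: 0 | 0 | 0 | 0 | 1
  i=2: 1 | 1 | 1 | 1 | 2
  i=3: 1 | 1 | 1 | 2 | 3
  i=4: 1 | 1 | 2 | 3 | 4
  i=5: 1 | 2 | 3 | 4 | 5

hence w(1..5) = (5, 1, 4, 3, 2).

3 SE-corners of the 7-cell Rothe diagram give Ess(w):

[(1, 4, 0), (3, 3, 1), (4, 2, 1)]


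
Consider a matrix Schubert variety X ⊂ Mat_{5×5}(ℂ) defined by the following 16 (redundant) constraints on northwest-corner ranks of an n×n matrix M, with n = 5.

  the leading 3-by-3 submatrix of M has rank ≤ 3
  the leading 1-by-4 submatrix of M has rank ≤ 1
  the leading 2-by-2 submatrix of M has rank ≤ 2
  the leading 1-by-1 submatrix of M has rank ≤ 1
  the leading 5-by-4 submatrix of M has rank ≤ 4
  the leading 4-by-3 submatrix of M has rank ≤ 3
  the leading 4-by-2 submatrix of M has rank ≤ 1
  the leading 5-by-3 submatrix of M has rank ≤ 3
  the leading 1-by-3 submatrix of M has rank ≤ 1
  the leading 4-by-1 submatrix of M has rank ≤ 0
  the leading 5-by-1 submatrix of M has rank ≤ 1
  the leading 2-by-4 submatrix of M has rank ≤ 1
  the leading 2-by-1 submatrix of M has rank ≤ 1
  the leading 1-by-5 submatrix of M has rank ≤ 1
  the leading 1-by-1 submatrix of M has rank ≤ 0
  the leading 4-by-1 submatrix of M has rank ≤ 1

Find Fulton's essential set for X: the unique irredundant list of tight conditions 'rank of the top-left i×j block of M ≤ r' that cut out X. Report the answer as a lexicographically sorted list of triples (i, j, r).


Reconstructing r_w from the 16 given conditions:

  row 1: 0 1 1 1 1
  row 2: 0 1 1 1 2
  row 3: 0 1 2 2 3
  row 4: 0 1 2 3 4
  row 5: 1 2 3 4 5

giving w = (2, 5, 3, 4, 1) via Δ²R.

Fulton essential set (2 of the 6 Rothe cells):

[(2, 4, 1), (4, 1, 0)]


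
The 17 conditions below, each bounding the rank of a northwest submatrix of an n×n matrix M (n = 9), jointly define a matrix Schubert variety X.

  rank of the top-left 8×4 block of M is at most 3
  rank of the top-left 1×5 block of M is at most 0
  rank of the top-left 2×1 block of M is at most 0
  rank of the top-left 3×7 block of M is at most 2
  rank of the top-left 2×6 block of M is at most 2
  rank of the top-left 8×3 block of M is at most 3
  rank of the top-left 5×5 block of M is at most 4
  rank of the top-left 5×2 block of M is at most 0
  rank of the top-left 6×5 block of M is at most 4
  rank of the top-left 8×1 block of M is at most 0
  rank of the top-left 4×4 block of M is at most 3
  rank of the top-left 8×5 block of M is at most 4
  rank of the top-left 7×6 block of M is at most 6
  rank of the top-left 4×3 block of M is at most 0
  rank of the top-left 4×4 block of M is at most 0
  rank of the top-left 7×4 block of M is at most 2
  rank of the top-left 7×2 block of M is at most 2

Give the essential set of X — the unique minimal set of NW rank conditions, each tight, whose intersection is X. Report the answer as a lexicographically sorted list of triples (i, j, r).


Recovering R(i,j) via the rank-extension bound from the 17 conditions:

  row 1: 0 | 0 | 0 | 0 | 0 | 1 | 1 | 1 | 1
  row 2: 0 | 0 | 0 | 0 | 1 | 2 | 2 | 2 | 2
  row 3: 0 | 0 | 0 | 0 | 1 | 2 | 2 | 3 | 3
  row 4: 0 | 0 | 0 | 0 | 1 | 2 | 3 | 4 | 4
  row 5: 0 | 0 | 1 | 1 | 2 | 3 | 4 | 5 | 5
  row 6: 0 | 1 | 2 | 2 | 3 | 4 | 5 | 6 | 6
  row 7: 0 | 1 | 2 | 2 | 3 | 4 | 5 | 6 | 7
  row 8: 0 | 1 | 2 | 3 | 4 | 5 | 6 | 7 | 8
  row 9: 1 | 2 | 3 | 4 | 5 | 6 | 7 | 8 | 9

the unique w with this rank table is (6, 5, 8, 7, 3, 2, 9, 4, 1).

|D(w)|=24, |Ess(w)|=6:

[(1, 5, 0), (3, 7, 2), (4, 4, 0), (5, 2, 0), (7, 4, 2), (8, 1, 0)]


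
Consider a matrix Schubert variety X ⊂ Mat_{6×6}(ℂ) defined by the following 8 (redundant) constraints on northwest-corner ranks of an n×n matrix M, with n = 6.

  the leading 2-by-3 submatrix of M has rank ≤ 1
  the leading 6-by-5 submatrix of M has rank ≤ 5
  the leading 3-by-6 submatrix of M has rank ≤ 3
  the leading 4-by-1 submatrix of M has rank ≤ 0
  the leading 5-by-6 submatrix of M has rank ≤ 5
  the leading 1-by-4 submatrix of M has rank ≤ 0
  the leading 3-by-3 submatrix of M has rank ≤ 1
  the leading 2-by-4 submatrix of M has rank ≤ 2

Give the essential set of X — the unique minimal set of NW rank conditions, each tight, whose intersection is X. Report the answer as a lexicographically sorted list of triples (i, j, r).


Propagating the 8 rank bounds to every northwest block:

  row 1: 0 0 0 0 1 1
  row 2: 0 1 1 1 2 2
  row 3: 0 1 1 2 3 3
  row 4: 0 1 2 3 4 4
  row 5: 1 2 3 4 5 5
  row 6: 1 2 3 4 5 6

second differences of R give the permutation w = (5, 2, 4, 3, 1, 6).

Rothe diagram D(w) (8 cells), 3 SE-corners (essential conditions):

[(1, 4, 0), (3, 3, 1), (4, 1, 0)]


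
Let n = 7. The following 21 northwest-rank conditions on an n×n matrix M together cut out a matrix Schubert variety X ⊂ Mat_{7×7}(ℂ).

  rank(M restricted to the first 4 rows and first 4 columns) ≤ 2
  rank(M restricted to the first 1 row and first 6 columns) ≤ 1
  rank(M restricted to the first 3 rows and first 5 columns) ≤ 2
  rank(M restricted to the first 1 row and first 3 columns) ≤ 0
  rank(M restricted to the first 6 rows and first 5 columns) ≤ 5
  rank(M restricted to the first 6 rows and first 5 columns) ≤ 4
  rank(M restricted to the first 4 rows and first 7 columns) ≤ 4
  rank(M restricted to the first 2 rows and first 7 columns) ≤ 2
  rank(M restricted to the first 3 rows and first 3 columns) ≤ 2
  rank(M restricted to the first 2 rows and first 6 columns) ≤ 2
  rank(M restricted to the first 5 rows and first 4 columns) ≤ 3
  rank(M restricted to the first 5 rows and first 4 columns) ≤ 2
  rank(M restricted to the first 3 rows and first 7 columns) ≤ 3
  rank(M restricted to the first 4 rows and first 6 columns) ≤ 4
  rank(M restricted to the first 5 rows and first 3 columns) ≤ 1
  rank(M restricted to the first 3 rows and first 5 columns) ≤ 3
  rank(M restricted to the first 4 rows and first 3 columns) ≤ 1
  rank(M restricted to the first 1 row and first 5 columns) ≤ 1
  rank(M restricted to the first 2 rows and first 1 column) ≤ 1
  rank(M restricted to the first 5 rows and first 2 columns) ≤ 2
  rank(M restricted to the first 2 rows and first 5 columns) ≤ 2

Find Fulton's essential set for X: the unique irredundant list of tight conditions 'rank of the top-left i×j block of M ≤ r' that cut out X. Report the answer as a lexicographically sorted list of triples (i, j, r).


The tightest implied rank at each (i,j), from the 21 conditions:

  0 0 0 1 1 1 1
  1 1 1 2 2 2 2
  1 1 1 2 2 3 3
  1 1 1 2 3 4 4
  1 1 1 2 3 4 5
  1 2 2 3 4 5 6
  1 2 3 4 5 6 7

the unique w with this rank table is (4, 1, 6, 5, 7, 2, 3).

ℓ(w)=10; the 3 essential cells (i,j,r):

[(1, 3, 0), (3, 5, 2), (5, 3, 1)]


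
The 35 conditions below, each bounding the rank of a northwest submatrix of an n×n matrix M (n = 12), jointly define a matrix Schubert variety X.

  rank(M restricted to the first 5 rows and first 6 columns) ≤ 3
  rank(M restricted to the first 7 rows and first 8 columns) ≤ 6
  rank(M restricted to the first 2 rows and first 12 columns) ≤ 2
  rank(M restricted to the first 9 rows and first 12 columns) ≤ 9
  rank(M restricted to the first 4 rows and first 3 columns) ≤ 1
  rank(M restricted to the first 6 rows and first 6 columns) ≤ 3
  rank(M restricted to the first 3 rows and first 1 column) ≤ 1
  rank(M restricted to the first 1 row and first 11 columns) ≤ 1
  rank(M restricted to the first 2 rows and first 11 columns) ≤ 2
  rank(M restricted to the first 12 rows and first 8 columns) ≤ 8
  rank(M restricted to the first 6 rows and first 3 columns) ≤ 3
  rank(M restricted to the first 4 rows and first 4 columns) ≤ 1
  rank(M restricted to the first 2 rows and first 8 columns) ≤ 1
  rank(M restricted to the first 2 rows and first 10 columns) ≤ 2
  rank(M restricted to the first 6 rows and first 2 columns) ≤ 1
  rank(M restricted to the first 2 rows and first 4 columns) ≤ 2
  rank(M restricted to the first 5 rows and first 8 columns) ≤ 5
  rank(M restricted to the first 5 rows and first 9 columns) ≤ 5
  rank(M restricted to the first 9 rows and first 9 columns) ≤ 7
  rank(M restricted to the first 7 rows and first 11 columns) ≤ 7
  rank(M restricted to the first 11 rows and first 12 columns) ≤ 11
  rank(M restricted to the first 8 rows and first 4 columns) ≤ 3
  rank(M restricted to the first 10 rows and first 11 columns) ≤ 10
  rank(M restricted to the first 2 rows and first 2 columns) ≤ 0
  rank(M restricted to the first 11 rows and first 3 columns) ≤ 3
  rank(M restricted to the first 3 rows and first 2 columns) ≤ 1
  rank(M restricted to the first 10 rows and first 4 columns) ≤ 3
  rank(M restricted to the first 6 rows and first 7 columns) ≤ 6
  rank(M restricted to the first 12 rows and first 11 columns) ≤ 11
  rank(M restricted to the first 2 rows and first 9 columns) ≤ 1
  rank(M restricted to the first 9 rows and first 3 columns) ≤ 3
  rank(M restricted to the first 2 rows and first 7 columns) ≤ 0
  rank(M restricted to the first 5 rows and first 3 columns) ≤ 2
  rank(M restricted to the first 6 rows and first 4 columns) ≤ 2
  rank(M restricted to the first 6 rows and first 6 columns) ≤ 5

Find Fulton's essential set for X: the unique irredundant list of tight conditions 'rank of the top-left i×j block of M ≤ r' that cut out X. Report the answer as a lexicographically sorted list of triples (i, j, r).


Reconstructing r_w from the 35 given conditions:

  0 | 0 | 0 | 0 | 0 | 0 | 0 | 1 | 1 | 1 | 1 | 1
  0 | 0 | 0 | 0 | 0 | 0 | 0 | 1 | 1 | 2 | 2 | 2
  1 | 1 | 1 | 1 | 1 | 1 | 1 | 2 | 2 | 3 | 3 | 3
  1 | 1 | 1 | 1 | 2 | 2 | 2 | 3 | 3 | 4 | 4 | 4
  1 | 1 | 2 | 2 | 3 | 3 | 3 | 4 | 4 | 5 | 5 | 5
  1 | 1 | 2 | 2 | 3 | 3 | 4 | 5 | 5 | 6 | 6 | 6
  1 | 2 | 3 | 3 | 4 | 4 | 5 | 6 | 6 | 7 | 7 | 7
  1 | 2 | 3 | 3 | 4 | 5 | 6 | 7 | 7 | 8 | 8 | 8
  1 | 2 | 3 | 3 | 4 | 5 | 6 | 7 | 7 | 8 | 9 | 9
  1 | 2 | 3 | 3 | 4 | 5 | 6 | 7 | 8 | 9 | 10 | 10
  1 | 2 | 3 | 4 | 5 | 6 | 7 | 8 | 9 | 10 | 11 | 11
  1 | 2 | 3 | 4 | 5 | 6 | 7 | 8 | 9 | 10 | 11 | 12

second differences of R give the permutation w = (8, 10, 1, 5, 3, 7, 2, 6, 11, 9, 4, 12).

Rothe diagram D(w) (26 cells), 8 SE-corners (essential conditions):

[(2, 7, 0), (2, 9, 1), (4, 4, 1), (6, 2, 1), (6, 4, 2), (6, 6, 3), (9, 9, 7), (10, 4, 3)]


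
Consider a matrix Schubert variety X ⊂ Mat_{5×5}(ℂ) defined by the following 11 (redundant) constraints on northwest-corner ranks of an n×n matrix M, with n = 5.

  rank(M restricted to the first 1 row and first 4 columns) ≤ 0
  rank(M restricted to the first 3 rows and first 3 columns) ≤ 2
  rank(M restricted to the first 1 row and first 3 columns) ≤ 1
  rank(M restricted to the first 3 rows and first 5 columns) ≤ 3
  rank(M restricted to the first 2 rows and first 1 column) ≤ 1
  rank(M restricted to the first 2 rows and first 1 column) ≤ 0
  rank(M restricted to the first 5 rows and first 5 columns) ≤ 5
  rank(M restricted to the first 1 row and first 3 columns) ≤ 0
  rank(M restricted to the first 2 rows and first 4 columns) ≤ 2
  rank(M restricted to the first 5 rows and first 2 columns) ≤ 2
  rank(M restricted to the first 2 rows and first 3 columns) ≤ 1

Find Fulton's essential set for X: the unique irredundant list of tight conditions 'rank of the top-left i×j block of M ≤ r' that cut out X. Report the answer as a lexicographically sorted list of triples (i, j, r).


Computing R[i][j] = min implied NW-rank bound (n=5, 11 conditions):

  row 1: 0  0  0  0  1
  row 2: 0  1  1  1  2
  row 3: 1  2  2  2  3
  row 4: 1  2  3  3  4
  row 5: 1  2  3  4  5

reading off 1-entries of Δ²R: w = (5, 2, 1, 3, 4).

D(w) has 5 cells with 2 SE-corners; essential set:

[(1, 4, 0), (2, 1, 0)]


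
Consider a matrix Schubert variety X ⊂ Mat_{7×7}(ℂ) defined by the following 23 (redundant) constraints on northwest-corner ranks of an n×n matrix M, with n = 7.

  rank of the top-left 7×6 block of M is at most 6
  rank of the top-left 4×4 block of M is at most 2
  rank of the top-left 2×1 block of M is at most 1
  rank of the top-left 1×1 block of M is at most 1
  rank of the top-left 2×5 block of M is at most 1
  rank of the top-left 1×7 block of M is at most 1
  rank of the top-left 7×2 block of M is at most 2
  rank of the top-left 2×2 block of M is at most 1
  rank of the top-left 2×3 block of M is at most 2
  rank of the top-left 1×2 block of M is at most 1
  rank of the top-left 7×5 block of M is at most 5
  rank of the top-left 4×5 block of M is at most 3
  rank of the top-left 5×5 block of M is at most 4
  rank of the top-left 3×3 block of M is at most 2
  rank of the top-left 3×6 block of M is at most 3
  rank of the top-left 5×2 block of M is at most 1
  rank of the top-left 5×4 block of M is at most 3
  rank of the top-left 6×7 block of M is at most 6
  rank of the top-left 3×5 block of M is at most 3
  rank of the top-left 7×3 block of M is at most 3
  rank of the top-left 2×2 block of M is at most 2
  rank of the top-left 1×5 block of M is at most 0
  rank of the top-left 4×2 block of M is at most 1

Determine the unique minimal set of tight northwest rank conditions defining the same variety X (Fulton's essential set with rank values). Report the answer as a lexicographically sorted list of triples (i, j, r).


Reconstructing r_w from the 23 given conditions:

  R[1]: 0, 0, 0, 0, 0, 1, 1
  R[2]: 1, 1, 1, 1, 1, 2, 2
  R[3]: 1, 1, 2, 2, 2, 3, 3
  R[4]: 1, 1, 2, 2, 3, 4, 4
  R[5]: 1, 1, 2, 3, 4, 5, 5
  R[6]: 1, 2, 3, 4, 5, 6, 6
  R[7]: 1, 2, 3, 4, 5, 6, 7

giving w = (6, 1, 3, 5, 4, 2, 7) via Δ²R.

|D(w)|=9, |Ess(w)|=3:

[(1, 5, 0), (4, 4, 2), (5, 2, 1)]


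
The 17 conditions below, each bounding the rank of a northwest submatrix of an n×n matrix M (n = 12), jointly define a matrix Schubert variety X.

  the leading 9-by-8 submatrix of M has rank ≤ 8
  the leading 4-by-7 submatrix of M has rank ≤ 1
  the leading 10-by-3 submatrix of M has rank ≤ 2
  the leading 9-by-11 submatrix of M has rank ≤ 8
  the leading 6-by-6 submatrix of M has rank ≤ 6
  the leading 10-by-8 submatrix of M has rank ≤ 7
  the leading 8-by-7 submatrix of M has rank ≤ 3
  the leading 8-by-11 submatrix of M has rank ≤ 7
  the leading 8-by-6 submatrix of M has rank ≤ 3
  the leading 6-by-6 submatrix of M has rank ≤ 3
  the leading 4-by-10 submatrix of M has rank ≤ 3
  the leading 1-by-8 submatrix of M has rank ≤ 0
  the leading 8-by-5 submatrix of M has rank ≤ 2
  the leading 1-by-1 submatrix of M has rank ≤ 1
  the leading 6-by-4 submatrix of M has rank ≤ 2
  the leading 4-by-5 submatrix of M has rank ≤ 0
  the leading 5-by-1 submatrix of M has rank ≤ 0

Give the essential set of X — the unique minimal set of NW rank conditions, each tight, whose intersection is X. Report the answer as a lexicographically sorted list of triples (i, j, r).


Rank table r_w(12×12) implied by the 17 constraints:

  i=1: 0, 0, 0, 0, 0, 0, 0, 0, 1, 1, 1, 1
  i=2: 0, 0, 0, 0, 0, 1, 1, 1, 2, 2, 2, 2
  i=3: 0, 0, 0, 0, 0, 1, 1, 2, 3, 3, 3, 3
  i=4: 0, 0, 0, 0, 0, 1, 1, 2, 3, 3, 4, 4
  i=5: 0, 1, 1, 1, 1, 2, 2, 3, 4, 4, 5, 5
  i=6: 1, 2, 2, 2, 2, 3, 3, 4, 5, 5, 6, 6
  i=7: 1, 2, 2, 2, 2, 3, 3, 4, 5, 6, 7, 7
  i=8: 1, 2, 2, 2, 2, 3, 3, 4, 5, 6, 7, 8
  i=9: 1, 2, 2, 3, 3, 4, 4, 5, 6, 7, 8, 9
  i=10: 1, 2, 2, 3, 4, 5, 5, 6, 7, 8, 9, 10
  i=11: 1, 2, 3, 4, 5, 6, 6, 7, 8, 9, 10, 11
  i=12: 1, 2, 3, 4, 5, 6, 7, 8, 9, 10, 11, 12

the unique w with this rank table is (9, 6, 8, 11, 2, 1, 10, 12, 4, 5, 3, 7).

8 SE-corners of the 37-cell Rothe diagram give Ess(w):

[(1, 8, 0), (4, 5, 0), (4, 7, 1), (4, 10, 3), (5, 1, 0), (8, 5, 2), (8, 7, 3), (10, 3, 2)]


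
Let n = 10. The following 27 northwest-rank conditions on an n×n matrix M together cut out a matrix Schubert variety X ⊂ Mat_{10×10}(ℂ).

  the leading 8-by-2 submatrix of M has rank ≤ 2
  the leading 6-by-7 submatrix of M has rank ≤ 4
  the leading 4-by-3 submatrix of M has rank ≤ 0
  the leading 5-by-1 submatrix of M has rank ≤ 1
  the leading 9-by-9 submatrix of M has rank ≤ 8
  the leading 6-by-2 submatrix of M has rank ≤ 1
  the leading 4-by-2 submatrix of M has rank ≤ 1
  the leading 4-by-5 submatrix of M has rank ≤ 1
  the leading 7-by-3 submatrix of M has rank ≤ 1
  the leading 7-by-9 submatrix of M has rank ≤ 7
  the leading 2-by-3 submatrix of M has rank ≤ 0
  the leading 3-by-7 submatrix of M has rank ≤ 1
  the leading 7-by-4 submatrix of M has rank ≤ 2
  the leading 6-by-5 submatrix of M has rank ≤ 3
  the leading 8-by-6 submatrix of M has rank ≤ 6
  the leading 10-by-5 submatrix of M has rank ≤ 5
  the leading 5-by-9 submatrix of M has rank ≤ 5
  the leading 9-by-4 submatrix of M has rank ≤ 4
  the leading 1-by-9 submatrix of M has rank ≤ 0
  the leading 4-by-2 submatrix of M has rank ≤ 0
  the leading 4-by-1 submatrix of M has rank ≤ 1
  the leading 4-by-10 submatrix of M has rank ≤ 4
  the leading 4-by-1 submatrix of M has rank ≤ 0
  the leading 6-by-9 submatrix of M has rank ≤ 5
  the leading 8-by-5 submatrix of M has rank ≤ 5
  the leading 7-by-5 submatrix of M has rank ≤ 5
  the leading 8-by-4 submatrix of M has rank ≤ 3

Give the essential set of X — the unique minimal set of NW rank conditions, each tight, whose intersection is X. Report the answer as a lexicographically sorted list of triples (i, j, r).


Recovering R(i,j) via the rank-extension bound from the 27 conditions:

  R[1]: 0, 0, 0, 0, 0, 0, 0, 0, 0, 1
  R[2]: 0, 0, 0, 1, 1, 1, 1, 1, 1, 2
  R[3]: 0, 0, 0, 1, 1, 1, 1, 2, 2, 3
  R[4]: 0, 0, 0, 1, 1, 2, 2, 3, 3, 4
  R[5]: 1, 1, 1, 2, 2, 3, 3, 4, 4, 5
  R[6]: 1, 1, 1, 2, 3, 4, 4, 5, 5, 6
  R[7]: 1, 1, 1, 2, 3, 4, 5, 6, 6, 7
  R[8]: 1, 2, 2, 3, 4, 5, 6, 7, 7, 8
  R[9]: 1, 2, 3, 4, 5, 6, 7, 8, 8, 9
  R[10]: 1, 2, 3, 4, 5, 6, 7, 8, 9, 10

second differences of R give the permutation w = (10, 4, 8, 6, 1, 5, 7, 2, 3, 9).

Rothe diagram D(w) (26 cells), 5 SE-corners (essential conditions):

[(1, 9, 0), (3, 7, 1), (4, 3, 0), (4, 5, 1), (7, 3, 1)]


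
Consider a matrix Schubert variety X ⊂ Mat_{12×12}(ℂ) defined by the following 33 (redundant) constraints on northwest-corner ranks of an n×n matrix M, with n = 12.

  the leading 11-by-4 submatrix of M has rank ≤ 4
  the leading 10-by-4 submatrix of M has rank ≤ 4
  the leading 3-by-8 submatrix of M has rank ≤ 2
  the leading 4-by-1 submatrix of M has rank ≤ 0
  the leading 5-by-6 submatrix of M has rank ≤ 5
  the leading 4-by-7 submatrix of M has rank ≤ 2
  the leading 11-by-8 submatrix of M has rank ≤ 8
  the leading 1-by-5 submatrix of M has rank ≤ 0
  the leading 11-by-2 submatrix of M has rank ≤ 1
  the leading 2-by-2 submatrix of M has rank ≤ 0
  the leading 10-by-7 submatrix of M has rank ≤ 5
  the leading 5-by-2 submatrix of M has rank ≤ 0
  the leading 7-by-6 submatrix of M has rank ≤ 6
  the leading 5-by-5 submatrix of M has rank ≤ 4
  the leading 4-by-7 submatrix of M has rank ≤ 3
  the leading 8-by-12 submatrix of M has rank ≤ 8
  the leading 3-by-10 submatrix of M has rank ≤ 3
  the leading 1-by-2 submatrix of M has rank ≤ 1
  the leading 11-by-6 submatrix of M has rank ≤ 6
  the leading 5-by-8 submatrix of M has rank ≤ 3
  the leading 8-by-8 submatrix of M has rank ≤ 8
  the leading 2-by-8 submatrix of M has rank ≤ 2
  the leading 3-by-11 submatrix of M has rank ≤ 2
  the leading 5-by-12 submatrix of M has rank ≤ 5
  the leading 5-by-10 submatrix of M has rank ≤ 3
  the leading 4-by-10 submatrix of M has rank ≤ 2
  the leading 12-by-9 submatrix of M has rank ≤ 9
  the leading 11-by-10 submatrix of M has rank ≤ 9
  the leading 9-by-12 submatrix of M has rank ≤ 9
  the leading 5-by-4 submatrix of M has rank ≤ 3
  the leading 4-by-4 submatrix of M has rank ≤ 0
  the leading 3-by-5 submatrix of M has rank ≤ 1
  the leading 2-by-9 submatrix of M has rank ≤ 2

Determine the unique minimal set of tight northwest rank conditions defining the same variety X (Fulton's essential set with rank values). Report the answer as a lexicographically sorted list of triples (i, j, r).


Rank table r_w(12×12) implied by the 33 constraints:

  row 1: 0  0  0  0  0  1  1  1  1  1  1  1
  row 2: 0  0  0  0  1  2  2  2  2  2  2  2
  row 3: 0  0  0  0  1  2  2  2  2  2  2  3
  row 4: 0  0  0  0  1  2  2  2  2  2  3  4
  row 5: 0  0  1  1  2  3  3  3  3  3  4  5
  row 6: 1  1  2  2  3  4  4  4  4  4  5  6
  row 7: 1  1  2  3  4  5  5  5  5  5  6  7
  row 8: 1  1  2  3  4  5  5  6  6  6  7  8
  row 9: 1  1  2  3  4  5  5  6  7  7  8  9
  row 10: 1  1  2  3  4  5  5  6  7  8  9  10
  row 11: 1  1  2  3  4  5  6  7  8  9  10  11
  row 12: 1  2  3  4  5  6  7  8  9  10  11  12

reading off 1-entries of Δ²R: w = (6, 5, 12, 11, 3, 1, 4, 8, 9, 10, 7, 2).

Rothe diagram D(w) (36 cells), 7 SE-corners (essential conditions):

[(1, 5, 0), (3, 11, 2), (4, 4, 0), (4, 10, 2), (5, 2, 0), (10, 7, 5), (11, 2, 1)]
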